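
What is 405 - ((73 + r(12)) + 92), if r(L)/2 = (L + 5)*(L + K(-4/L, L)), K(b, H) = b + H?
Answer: -1694/3 ≈ -564.67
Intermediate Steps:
K(b, H) = H + b
r(L) = 2*(5 + L)*(-4/L + 2*L) (r(L) = 2*((L + 5)*(L + (L - 4/L))) = 2*((5 + L)*(-4/L + 2*L)) = 2*(5 + L)*(-4/L + 2*L))
405 - ((73 + r(12)) + 92) = 405 - ((73 + (-8 - 40/12 + 4*12² + 20*12)) + 92) = 405 - ((73 + (-8 - 40*1/12 + 4*144 + 240)) + 92) = 405 - ((73 + (-8 - 10/3 + 576 + 240)) + 92) = 405 - ((73 + 2414/3) + 92) = 405 - (2633/3 + 92) = 405 - 1*2909/3 = 405 - 2909/3 = -1694/3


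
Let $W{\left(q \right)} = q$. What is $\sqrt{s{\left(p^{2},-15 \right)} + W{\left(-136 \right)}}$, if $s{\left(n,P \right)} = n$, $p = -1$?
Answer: $3 i \sqrt{15} \approx 11.619 i$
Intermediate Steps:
$\sqrt{s{\left(p^{2},-15 \right)} + W{\left(-136 \right)}} = \sqrt{\left(-1\right)^{2} - 136} = \sqrt{1 - 136} = \sqrt{-135} = 3 i \sqrt{15}$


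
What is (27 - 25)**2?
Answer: 4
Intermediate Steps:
(27 - 25)**2 = 2**2 = 4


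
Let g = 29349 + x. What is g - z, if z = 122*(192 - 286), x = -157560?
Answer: -116743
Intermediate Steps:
z = -11468 (z = 122*(-94) = -11468)
g = -128211 (g = 29349 - 157560 = -128211)
g - z = -128211 - 1*(-11468) = -128211 + 11468 = -116743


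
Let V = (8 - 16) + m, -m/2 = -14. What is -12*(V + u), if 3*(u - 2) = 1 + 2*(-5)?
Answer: -228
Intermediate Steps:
u = -1 (u = 2 + (1 + 2*(-5))/3 = 2 + (1 - 10)/3 = 2 + (⅓)*(-9) = 2 - 3 = -1)
m = 28 (m = -2*(-14) = 28)
V = 20 (V = (8 - 16) + 28 = -8 + 28 = 20)
-12*(V + u) = -12*(20 - 1) = -12*19 = -228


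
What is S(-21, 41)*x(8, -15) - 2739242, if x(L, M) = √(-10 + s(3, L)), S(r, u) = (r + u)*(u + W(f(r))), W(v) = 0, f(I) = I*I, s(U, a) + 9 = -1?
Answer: -2739242 + 1640*I*√5 ≈ -2.7392e+6 + 3667.2*I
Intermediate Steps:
s(U, a) = -10 (s(U, a) = -9 - 1 = -10)
f(I) = I²
S(r, u) = u*(r + u) (S(r, u) = (r + u)*(u + 0) = (r + u)*u = u*(r + u))
x(L, M) = 2*I*√5 (x(L, M) = √(-10 - 10) = √(-20) = 2*I*√5)
S(-21, 41)*x(8, -15) - 2739242 = (41*(-21 + 41))*(2*I*√5) - 2739242 = (41*20)*(2*I*√5) - 2739242 = 820*(2*I*√5) - 2739242 = 1640*I*√5 - 2739242 = -2739242 + 1640*I*√5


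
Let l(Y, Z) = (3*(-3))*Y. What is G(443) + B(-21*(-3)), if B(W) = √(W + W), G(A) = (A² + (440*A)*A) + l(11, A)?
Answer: 86545710 + 3*√14 ≈ 8.6546e+7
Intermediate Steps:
l(Y, Z) = -9*Y
G(A) = -99 + 441*A² (G(A) = (A² + (440*A)*A) - 9*11 = (A² + 440*A²) - 99 = 441*A² - 99 = -99 + 441*A²)
B(W) = √2*√W (B(W) = √(2*W) = √2*√W)
G(443) + B(-21*(-3)) = (-99 + 441*443²) + √2*√(-21*(-3)) = (-99 + 441*196249) + √2*√63 = (-99 + 86545809) + √2*(3*√7) = 86545710 + 3*√14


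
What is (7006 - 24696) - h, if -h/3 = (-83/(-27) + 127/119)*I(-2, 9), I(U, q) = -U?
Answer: -18919378/1071 ≈ -17665.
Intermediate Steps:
h = -26612/1071 (h = -3*(-83/(-27) + 127/119)*(-1*(-2)) = -3*(-83*(-1/27) + 127*(1/119))*2 = -3*(83/27 + 127/119)*2 = -13306*2/1071 = -3*26612/3213 = -26612/1071 ≈ -24.848)
(7006 - 24696) - h = (7006 - 24696) - 1*(-26612/1071) = -17690 + 26612/1071 = -18919378/1071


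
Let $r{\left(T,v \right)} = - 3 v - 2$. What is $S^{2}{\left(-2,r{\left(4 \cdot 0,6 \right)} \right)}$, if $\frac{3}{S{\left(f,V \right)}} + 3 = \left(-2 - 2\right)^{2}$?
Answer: $\frac{9}{169} \approx 0.053254$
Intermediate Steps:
$r{\left(T,v \right)} = -2 - 3 v$
$S{\left(f,V \right)} = \frac{3}{13}$ ($S{\left(f,V \right)} = \frac{3}{-3 + \left(-2 - 2\right)^{2}} = \frac{3}{-3 + \left(-4\right)^{2}} = \frac{3}{-3 + 16} = \frac{3}{13}$)
$S^{2}{\left(-2,r{\left(4 \cdot 0,6 \right)} \right)} = \left(\frac{3}{13}\right)^{2} = \frac{9}{169}$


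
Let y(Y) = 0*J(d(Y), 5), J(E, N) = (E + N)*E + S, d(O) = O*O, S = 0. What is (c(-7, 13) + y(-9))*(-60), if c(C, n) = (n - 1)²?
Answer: -8640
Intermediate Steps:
c(C, n) = (-1 + n)²
d(O) = O²
J(E, N) = E*(E + N) (J(E, N) = (E + N)*E + 0 = E*(E + N) + 0 = E*(E + N))
y(Y) = 0 (y(Y) = 0*(Y²*(Y² + 5)) = 0*(Y²*(5 + Y²)) = 0)
(c(-7, 13) + y(-9))*(-60) = ((-1 + 13)² + 0)*(-60) = (12² + 0)*(-60) = (144 + 0)*(-60) = 144*(-60) = -8640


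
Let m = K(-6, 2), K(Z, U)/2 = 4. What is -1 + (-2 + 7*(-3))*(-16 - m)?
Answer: 551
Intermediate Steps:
K(Z, U) = 8 (K(Z, U) = 2*4 = 8)
m = 8
-1 + (-2 + 7*(-3))*(-16 - m) = -1 + (-2 + 7*(-3))*(-16 - 1*8) = -1 + (-2 - 21)*(-16 - 8) = -1 - 23*(-24) = -1 + 552 = 551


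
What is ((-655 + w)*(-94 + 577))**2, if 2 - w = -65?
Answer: 80658272016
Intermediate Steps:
w = 67 (w = 2 - 1*(-65) = 2 + 65 = 67)
((-655 + w)*(-94 + 577))**2 = ((-655 + 67)*(-94 + 577))**2 = (-588*483)**2 = (-284004)**2 = 80658272016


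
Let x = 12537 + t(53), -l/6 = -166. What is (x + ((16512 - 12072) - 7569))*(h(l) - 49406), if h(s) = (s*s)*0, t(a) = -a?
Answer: -462193130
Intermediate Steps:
l = 996 (l = -6*(-166) = 996)
h(s) = 0 (h(s) = s**2*0 = 0)
x = 12484 (x = 12537 - 1*53 = 12537 - 53 = 12484)
(x + ((16512 - 12072) - 7569))*(h(l) - 49406) = (12484 + ((16512 - 12072) - 7569))*(0 - 49406) = (12484 + (4440 - 7569))*(-49406) = (12484 - 3129)*(-49406) = 9355*(-49406) = -462193130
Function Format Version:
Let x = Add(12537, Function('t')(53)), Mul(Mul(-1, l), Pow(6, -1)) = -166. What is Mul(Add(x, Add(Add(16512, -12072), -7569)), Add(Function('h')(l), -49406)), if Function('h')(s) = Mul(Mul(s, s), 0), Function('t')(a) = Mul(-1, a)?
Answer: -462193130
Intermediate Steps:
l = 996 (l = Mul(-6, -166) = 996)
Function('h')(s) = 0 (Function('h')(s) = Mul(Pow(s, 2), 0) = 0)
x = 12484 (x = Add(12537, Mul(-1, 53)) = Add(12537, -53) = 12484)
Mul(Add(x, Add(Add(16512, -12072), -7569)), Add(Function('h')(l), -49406)) = Mul(Add(12484, Add(Add(16512, -12072), -7569)), Add(0, -49406)) = Mul(Add(12484, Add(4440, -7569)), -49406) = Mul(Add(12484, -3129), -49406) = Mul(9355, -49406) = -462193130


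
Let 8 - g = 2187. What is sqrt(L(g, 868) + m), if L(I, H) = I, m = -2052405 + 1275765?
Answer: I*sqrt(778819) ≈ 882.51*I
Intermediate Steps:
g = -2179 (g = 8 - 1*2187 = 8 - 2187 = -2179)
m = -776640
sqrt(L(g, 868) + m) = sqrt(-2179 - 776640) = sqrt(-778819) = I*sqrt(778819)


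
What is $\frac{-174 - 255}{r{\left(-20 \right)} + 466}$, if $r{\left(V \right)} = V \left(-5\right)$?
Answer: $- \frac{429}{566} \approx -0.75795$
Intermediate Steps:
$r{\left(V \right)} = - 5 V$
$\frac{-174 - 255}{r{\left(-20 \right)} + 466} = \frac{-174 - 255}{\left(-5\right) \left(-20\right) + 466} = - \frac{429}{100 + 466} = - \frac{429}{566}$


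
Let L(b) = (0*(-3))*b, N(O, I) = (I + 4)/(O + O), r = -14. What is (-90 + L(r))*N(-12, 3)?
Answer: 105/4 ≈ 26.250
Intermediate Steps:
N(O, I) = (4 + I)/(2*O) (N(O, I) = (4 + I)/((2*O)) = (4 + I)*(1/(2*O)) = (4 + I)/(2*O))
L(b) = 0 (L(b) = 0*b = 0)
(-90 + L(r))*N(-12, 3) = (-90 + 0)*((½)*(4 + 3)/(-12)) = -45*(-1)*7/12 = -90*(-7/24) = 105/4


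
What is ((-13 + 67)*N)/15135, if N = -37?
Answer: -666/5045 ≈ -0.13201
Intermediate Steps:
((-13 + 67)*N)/15135 = ((-13 + 67)*(-37))/15135 = (54*(-37))*(1/15135) = -1998*1/15135 = -666/5045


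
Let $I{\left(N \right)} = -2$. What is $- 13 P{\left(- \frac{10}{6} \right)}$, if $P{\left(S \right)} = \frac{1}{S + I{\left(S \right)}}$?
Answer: $\frac{39}{11} \approx 3.5455$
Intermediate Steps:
$P{\left(S \right)} = \frac{1}{-2 + S}$ ($P{\left(S \right)} = \frac{1}{S - 2} = \frac{1}{-2 + S}$)
$- 13 P{\left(- \frac{10}{6} \right)} = - \frac{13}{-2 - \frac{10}{6}} = - \frac{13}{-2 - \frac{5}{3}} = - \frac{13}{- \frac{11}{3}} = \left(-13\right) \left(- \frac{3}{11}\right) = \frac{39}{11}$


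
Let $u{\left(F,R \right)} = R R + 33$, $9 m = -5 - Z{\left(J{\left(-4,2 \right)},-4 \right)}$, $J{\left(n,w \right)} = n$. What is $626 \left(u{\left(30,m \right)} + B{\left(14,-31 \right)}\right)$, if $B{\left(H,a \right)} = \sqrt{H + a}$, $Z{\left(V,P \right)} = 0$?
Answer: $\frac{1688948}{81} + 626 i \sqrt{17} \approx 20851.0 + 2581.1 i$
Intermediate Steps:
$m = - \frac{5}{9}$ ($m = \frac{-5 - 0}{9} = \frac{-5 + 0}{9} = \frac{1}{9} \left(-5\right) = - \frac{5}{9} \approx -0.55556$)
$u{\left(F,R \right)} = 33 + R^{2}$ ($u{\left(F,R \right)} = R^{2} + 33 = 33 + R^{2}$)
$626 \left(u{\left(30,m \right)} + B{\left(14,-31 \right)}\right) = 626 \left(\left(33 + \left(- \frac{5}{9}\right)^{2}\right) + \sqrt{14 - 31}\right) = 626 \left(\left(33 + \frac{25}{81}\right) + \sqrt{-17}\right) = 626 \left(\frac{2698}{81} + i \sqrt{17}\right) = \frac{1688948}{81} + 626 i \sqrt{17}$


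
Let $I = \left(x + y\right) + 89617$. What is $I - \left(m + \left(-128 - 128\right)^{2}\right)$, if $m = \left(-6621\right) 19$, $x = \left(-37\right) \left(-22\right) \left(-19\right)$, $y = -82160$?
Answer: $52254$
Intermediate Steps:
$x = -15466$ ($x = 814 \left(-19\right) = -15466$)
$m = -125799$
$I = -8009$ ($I = \left(-15466 - 82160\right) + 89617 = -97626 + 89617 = -8009$)
$I - \left(m + \left(-128 - 128\right)^{2}\right) = -8009 - \left(-125799 + \left(-128 - 128\right)^{2}\right) = -8009 - \left(-125799 + \left(-256\right)^{2}\right) = -8009 - \left(-125799 + 65536\right) = -8009 - -60263 = -8009 + 60263 = 52254$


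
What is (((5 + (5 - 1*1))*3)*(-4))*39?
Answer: -4212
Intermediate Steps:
(((5 + (5 - 1*1))*3)*(-4))*39 = (((5 + (5 - 1))*3)*(-4))*39 = (((5 + 4)*3)*(-4))*39 = ((9*3)*(-4))*39 = (27*(-4))*39 = -108*39 = -4212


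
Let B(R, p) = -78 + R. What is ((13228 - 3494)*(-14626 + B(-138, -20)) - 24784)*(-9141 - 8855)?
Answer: 2600364628752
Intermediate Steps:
((13228 - 3494)*(-14626 + B(-138, -20)) - 24784)*(-9141 - 8855) = ((13228 - 3494)*(-14626 + (-78 - 138)) - 24784)*(-9141 - 8855) = (9734*(-14626 - 216) - 24784)*(-17996) = (9734*(-14842) - 24784)*(-17996) = (-144472028 - 24784)*(-17996) = -144496812*(-17996) = 2600364628752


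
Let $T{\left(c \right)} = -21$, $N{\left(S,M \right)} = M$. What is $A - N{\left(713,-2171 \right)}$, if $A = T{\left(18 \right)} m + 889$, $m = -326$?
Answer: $9906$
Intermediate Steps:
$A = 7735$ ($A = \left(-21\right) \left(-326\right) + 889 = 6846 + 889 = 7735$)
$A - N{\left(713,-2171 \right)} = 7735 - -2171 = 7735 + 2171 = 9906$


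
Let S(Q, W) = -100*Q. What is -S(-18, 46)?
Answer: -1800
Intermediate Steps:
-S(-18, 46) = -(-100)*(-18) = -1*1800 = -1800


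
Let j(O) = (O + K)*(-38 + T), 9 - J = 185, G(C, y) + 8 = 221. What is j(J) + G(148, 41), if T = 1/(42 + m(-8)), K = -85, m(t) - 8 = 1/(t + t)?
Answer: 8090493/799 ≈ 10126.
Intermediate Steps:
G(C, y) = 213 (G(C, y) = -8 + 221 = 213)
J = -176 (J = 9 - 1*185 = 9 - 185 = -176)
m(t) = 8 + 1/(2*t) (m(t) = 8 + 1/(t + t) = 8 + 1/(2*t))
T = 16/799 (T = 1/(42 + (8 + (1/2)/(-8))) = 1/(42 + (8 + (1/2)*(-1/8))) = 1/(42 + (8 - 1/16)) = 1/(42 + 127/16) = 1/(799/16) = 16/799 ≈ 0.020025)
j(O) = 151730/47 - 30346*O/799 (j(O) = (O - 85)*(-38 + 16/799) = (-85 + O)*(-30346/799) = 151730/47 - 30346*O/799)
j(J) + G(148, 41) = (151730/47 - 30346/799*(-176)) + 213 = (151730/47 + 5340896/799) + 213 = 7920306/799 + 213 = 8090493/799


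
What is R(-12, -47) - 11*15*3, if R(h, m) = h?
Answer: -507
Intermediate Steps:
R(-12, -47) - 11*15*3 = -12 - 11*15*3 = -12 - 165*3 = -12 - 495 = -507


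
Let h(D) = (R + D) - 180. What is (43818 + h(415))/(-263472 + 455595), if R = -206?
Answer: 43847/192123 ≈ 0.22822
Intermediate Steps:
h(D) = -386 + D (h(D) = (-206 + D) - 180 = -386 + D)
(43818 + h(415))/(-263472 + 455595) = (43818 + (-386 + 415))/(-263472 + 455595) = (43818 + 29)/192123 = 43847*(1/192123) = 43847/192123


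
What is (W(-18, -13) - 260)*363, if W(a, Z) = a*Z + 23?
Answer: -1089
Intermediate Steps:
W(a, Z) = 23 + Z*a (W(a, Z) = Z*a + 23 = 23 + Z*a)
(W(-18, -13) - 260)*363 = ((23 - 13*(-18)) - 260)*363 = ((23 + 234) - 260)*363 = (257 - 260)*363 = -3*363 = -1089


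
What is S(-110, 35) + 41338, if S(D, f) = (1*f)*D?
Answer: 37488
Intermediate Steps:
S(D, f) = D*f (S(D, f) = f*D = D*f)
S(-110, 35) + 41338 = -110*35 + 41338 = -3850 + 41338 = 37488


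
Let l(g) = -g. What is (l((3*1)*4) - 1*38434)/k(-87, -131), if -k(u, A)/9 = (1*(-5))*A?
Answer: 38446/5895 ≈ 6.5218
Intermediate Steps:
k(u, A) = 45*A (k(u, A) = -9*1*(-5)*A = -(-45)*A = 45*A)
(l((3*1)*4) - 1*38434)/k(-87, -131) = (-3*1*4 - 1*38434)/((45*(-131))) = (-3*4 - 38434)/(-5895) = (-1*12 - 38434)*(-1/5895) = (-12 - 38434)*(-1/5895) = -38446*(-1/5895) = 38446/5895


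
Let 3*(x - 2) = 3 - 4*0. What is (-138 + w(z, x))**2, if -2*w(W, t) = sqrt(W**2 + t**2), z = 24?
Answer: 76761/4 + 414*sqrt(65) ≈ 22528.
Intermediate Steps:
x = 3 (x = 2 + (3 - 4*0)/3 = 2 + (3 + 0)/3 = 2 + (1/3)*3 = 2 + 1 = 3)
w(W, t) = -sqrt(W**2 + t**2)/2
(-138 + w(z, x))**2 = (-138 - sqrt(24**2 + 3**2)/2)**2 = (-138 - sqrt(576 + 9)/2)**2 = (-138 - 3*sqrt(65)/2)**2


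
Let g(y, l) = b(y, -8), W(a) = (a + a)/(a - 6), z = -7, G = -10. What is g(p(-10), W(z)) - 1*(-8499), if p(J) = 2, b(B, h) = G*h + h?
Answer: 8571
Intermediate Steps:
b(B, h) = -9*h (b(B, h) = -10*h + h = -9*h)
W(a) = 2*a/(-6 + a) (W(a) = (2*a)/(-6 + a) = 2*a/(-6 + a))
g(y, l) = 72 (g(y, l) = -9*(-8) = 72)
g(p(-10), W(z)) - 1*(-8499) = 72 - 1*(-8499) = 72 + 8499 = 8571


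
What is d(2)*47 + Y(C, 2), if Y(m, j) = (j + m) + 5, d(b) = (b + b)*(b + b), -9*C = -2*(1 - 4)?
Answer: 2275/3 ≈ 758.33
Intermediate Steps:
C = -2/3 (C = -(-2)*(1 - 4)/9 = -(-2)*(-3)/9 = -1/9*6 = -2/3 ≈ -0.66667)
d(b) = 4*b**2 (d(b) = (2*b)*(2*b) = 4*b**2)
Y(m, j) = 5 + j + m
d(2)*47 + Y(C, 2) = (4*2**2)*47 + (5 + 2 - 2/3) = (4*4)*47 + 19/3 = 16*47 + 19/3 = 752 + 19/3 = 2275/3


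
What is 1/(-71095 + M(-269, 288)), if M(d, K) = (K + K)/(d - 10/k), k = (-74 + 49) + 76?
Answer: -13729/976092631 ≈ -1.4065e-5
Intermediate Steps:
k = 51 (k = -25 + 76 = 51)
M(d, K) = 2*K/(-10/51 + d) (M(d, K) = (K + K)/(d - 10/51) = (2*K)/(d - 10*1/51) = (2*K)/(d - 10/51) = (2*K)/(-10/51 + d) = 2*K/(-10/51 + d))
1/(-71095 + M(-269, 288)) = 1/(-71095 + 102*288/(-10 + 51*(-269))) = 1/(-71095 + 102*288/(-10 - 13719)) = 1/(-71095 + 102*288/(-13729)) = 1/(-71095 + 102*288*(-1/13729)) = 1/(-71095 - 29376/13729) = 1/(-976092631/13729) = -13729/976092631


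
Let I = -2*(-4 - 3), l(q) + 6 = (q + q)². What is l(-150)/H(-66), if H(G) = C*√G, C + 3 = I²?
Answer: -14999*I*√66/2123 ≈ -57.396*I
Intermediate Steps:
l(q) = -6 + 4*q² (l(q) = -6 + (q + q)² = -6 + (2*q)² = -6 + 4*q²)
I = 14 (I = -2*(-7) = 14)
C = 193 (C = -3 + 14² = -3 + 196 = 193)
H(G) = 193*√G
l(-150)/H(-66) = (-6 + 4*(-150)²)/((193*√(-66))) = (-6 + 4*22500)/((193*(I*√66))) = (-6 + 90000)/((193*I*√66)) = 89994*(-I*√66/12738) = -14999*I*√66/2123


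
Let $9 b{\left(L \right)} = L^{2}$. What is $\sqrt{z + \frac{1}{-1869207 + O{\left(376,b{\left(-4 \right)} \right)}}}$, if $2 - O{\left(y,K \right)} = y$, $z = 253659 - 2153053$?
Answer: $\frac{i \sqrt{6639014747699739615}}{1869581} \approx 1378.2 i$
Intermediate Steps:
$b{\left(L \right)} = \frac{L^{2}}{9}$
$z = -1899394$ ($z = 253659 - 2153053 = -1899394$)
$O{\left(y,K \right)} = 2 - y$
$\sqrt{z + \frac{1}{-1869207 + O{\left(376,b{\left(-4 \right)} \right)}}} = \sqrt{-1899394 + \frac{1}{-1869207 + \left(2 - 376\right)}} = \sqrt{-1899394 + \frac{1}{-1869207 - 374}} = \sqrt{-1899394 + \frac{1}{-1869581}} = \sqrt{-1899394 - \frac{1}{1869581}} = \sqrt{- \frac{3551070933915}{1869581}} = \frac{i \sqrt{6639014747699739615}}{1869581}$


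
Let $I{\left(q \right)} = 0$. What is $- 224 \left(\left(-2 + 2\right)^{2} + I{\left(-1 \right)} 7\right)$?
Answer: $0$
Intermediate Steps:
$- 224 \left(\left(-2 + 2\right)^{2} + I{\left(-1 \right)} 7\right) = - 224 \left(\left(-2 + 2\right)^{2} + 0 \cdot 7\right) = - 224 \left(0^{2} + 0\right) = - 224 \left(0 + 0\right) = \left(-224\right) 0 = 0$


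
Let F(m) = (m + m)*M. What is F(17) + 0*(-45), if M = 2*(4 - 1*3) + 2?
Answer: 136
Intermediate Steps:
M = 4 (M = 2*(4 - 3) + 2 = 2*1 + 2 = 2 + 2 = 4)
F(m) = 8*m (F(m) = (m + m)*4 = (2*m)*4 = 8*m)
F(17) + 0*(-45) = 8*17 + 0*(-45) = 136 + 0 = 136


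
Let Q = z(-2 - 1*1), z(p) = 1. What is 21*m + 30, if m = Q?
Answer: 51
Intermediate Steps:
Q = 1
m = 1
21*m + 30 = 21*1 + 30 = 21 + 30 = 51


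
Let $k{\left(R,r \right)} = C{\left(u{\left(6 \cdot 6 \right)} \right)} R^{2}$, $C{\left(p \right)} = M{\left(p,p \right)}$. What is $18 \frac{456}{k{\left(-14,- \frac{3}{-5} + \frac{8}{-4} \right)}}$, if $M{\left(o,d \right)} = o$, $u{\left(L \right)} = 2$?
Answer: $\frac{1026}{49} \approx 20.939$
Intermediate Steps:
$C{\left(p \right)} = p$
$k{\left(R,r \right)} = 2 R^{2}$
$18 \frac{456}{k{\left(-14,- \frac{3}{-5} + \frac{8}{-4} \right)}} = 18 \frac{456}{2 \left(-14\right)^{2}} = 18 \frac{456}{2 \cdot 196} = 18 \cdot \frac{456}{392} = 18 \cdot 456 \cdot \frac{1}{392} = 18 \cdot \frac{57}{49} = \frac{1026}{49}$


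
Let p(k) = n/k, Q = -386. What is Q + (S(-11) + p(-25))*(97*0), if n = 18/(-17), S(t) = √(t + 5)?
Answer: -386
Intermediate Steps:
S(t) = √(5 + t)
n = -18/17 (n = 18*(-1/17) = -18/17 ≈ -1.0588)
p(k) = -18/(17*k)
Q + (S(-11) + p(-25))*(97*0) = -386 + (√(5 - 11) - 18/17/(-25))*(97*0) = -386 + (√(-6) - 18/17*(-1/25))*0 = -386 + (I*√6 + 18/425)*0 = -386 + (18/425 + I*√6)*0 = -386 + 0 = -386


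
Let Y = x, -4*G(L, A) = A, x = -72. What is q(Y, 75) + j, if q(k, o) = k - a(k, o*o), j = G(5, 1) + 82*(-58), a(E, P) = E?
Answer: -19025/4 ≈ -4756.3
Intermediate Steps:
G(L, A) = -A/4
Y = -72
j = -19025/4 (j = -1/4*1 + 82*(-58) = -1/4 - 4756 = -19025/4 ≈ -4756.3)
q(k, o) = 0 (q(k, o) = k - k = 0)
q(Y, 75) + j = 0 - 19025/4 = -19025/4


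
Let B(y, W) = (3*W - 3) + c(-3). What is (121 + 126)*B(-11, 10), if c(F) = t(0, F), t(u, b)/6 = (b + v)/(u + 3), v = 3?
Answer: 6669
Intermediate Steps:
t(u, b) = 6*(3 + b)/(3 + u) (t(u, b) = 6*((b + 3)/(u + 3)) = 6*((3 + b)/(3 + u)) = 6*(3 + b)/(3 + u))
c(F) = 6 + 2*F (c(F) = 6*(3 + F)/(3 + 0) = 6*(3 + F)/3 = 6*(⅓)*(3 + F) = 6 + 2*F)
B(y, W) = -3 + 3*W (B(y, W) = (3*W - 3) + (6 + 2*(-3)) = (-3 + 3*W) + (6 - 6) = (-3 + 3*W) + 0 = -3 + 3*W)
(121 + 126)*B(-11, 10) = (121 + 126)*(-3 + 3*10) = 247*(-3 + 30) = 247*27 = 6669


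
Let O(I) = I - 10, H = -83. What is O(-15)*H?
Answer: 2075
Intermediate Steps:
O(I) = -10 + I
O(-15)*H = (-10 - 15)*(-83) = -25*(-83) = 2075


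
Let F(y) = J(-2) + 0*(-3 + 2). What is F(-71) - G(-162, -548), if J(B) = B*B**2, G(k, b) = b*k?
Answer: -88784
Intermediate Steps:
J(B) = B**3
F(y) = -8 (F(y) = (-2)**3 + 0*(-3 + 2) = -8 + 0*(-1) = -8 + 0 = -8)
F(-71) - G(-162, -548) = -8 - (-548)*(-162) = -8 - 1*88776 = -8 - 88776 = -88784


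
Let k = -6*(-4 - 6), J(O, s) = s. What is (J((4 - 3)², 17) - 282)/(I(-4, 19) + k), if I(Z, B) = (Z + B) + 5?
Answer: -53/16 ≈ -3.3125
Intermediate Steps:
I(Z, B) = 5 + B + Z (I(Z, B) = (B + Z) + 5 = 5 + B + Z)
k = 60 (k = -6*(-10) = 60)
(J((4 - 3)², 17) - 282)/(I(-4, 19) + k) = (17 - 282)/((5 + 19 - 4) + 60) = -265/(20 + 60) = -265/80 = -265*1/80 = -53/16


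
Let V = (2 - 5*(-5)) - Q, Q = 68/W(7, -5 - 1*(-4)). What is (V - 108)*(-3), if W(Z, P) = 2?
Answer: 345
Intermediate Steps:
Q = 34 (Q = 68/2 = 68*(1/2) = 34)
V = -7 (V = (2 - 5*(-5)) - 1*34 = (2 + 25) - 34 = 27 - 34 = -7)
(V - 108)*(-3) = (-7 - 108)*(-3) = -115*(-3) = 345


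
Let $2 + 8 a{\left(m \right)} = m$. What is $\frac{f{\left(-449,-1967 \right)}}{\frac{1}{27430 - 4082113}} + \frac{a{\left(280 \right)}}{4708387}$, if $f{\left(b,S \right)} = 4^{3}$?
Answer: $- \frac{4887300281938037}{18833548} \approx -2.595 \cdot 10^{8}$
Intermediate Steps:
$f{\left(b,S \right)} = 64$
$a{\left(m \right)} = - \frac{1}{4} + \frac{m}{8}$
$\frac{f{\left(-449,-1967 \right)}}{\frac{1}{27430 - 4082113}} + \frac{a{\left(280 \right)}}{4708387} = \frac{64}{\frac{1}{27430 - 4082113}} + \frac{- \frac{1}{4} + \frac{1}{8} \cdot 280}{4708387} = \frac{64}{\frac{1}{-4054683}} + \left(- \frac{1}{4} + 35\right) \frac{1}{4708387} = \frac{64}{- \frac{1}{4054683}} + \frac{139}{4} \cdot \frac{1}{4708387} = 64 \left(-4054683\right) + \frac{139}{18833548} = -259499712 + \frac{139}{18833548} = - \frac{4887300281938037}{18833548}$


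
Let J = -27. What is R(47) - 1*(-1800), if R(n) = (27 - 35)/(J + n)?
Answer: 8998/5 ≈ 1799.6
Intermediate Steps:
R(n) = -8/(-27 + n) (R(n) = (27 - 35)/(-27 + n) = -8/(-27 + n))
R(47) - 1*(-1800) = -8/(-27 + 47) - 1*(-1800) = -8/20 + 1800 = -8*1/20 + 1800 = -⅖ + 1800 = 8998/5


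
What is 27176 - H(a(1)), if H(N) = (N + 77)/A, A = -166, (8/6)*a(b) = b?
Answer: 18045175/664 ≈ 27176.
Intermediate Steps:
a(b) = 3*b/4
H(N) = -77/166 - N/166 (H(N) = (N + 77)/(-166) = (77 + N)*(-1/166) = -77/166 - N/166)
27176 - H(a(1)) = 27176 - (-77/166 - 3/664) = 27176 - 1*(-311/664) = 27176 + 311/664 = 18045175/664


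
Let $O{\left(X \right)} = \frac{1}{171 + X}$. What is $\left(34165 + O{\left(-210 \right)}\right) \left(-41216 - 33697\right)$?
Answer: $- \frac{33272209414}{13} \approx -2.5594 \cdot 10^{9}$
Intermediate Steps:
$\left(34165 + O{\left(-210 \right)}\right) \left(-41216 - 33697\right) = \left(34165 + \frac{1}{171 - 210}\right) \left(-41216 - 33697\right) = \left(34165 + \frac{1}{-39}\right) \left(-74913\right) = \left(34165 - \frac{1}{39}\right) \left(-74913\right) = \frac{1332434}{39} \left(-74913\right) = - \frac{33272209414}{13}$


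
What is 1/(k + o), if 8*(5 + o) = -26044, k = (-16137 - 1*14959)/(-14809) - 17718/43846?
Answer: -649315414/2115991857993 ≈ -0.00030686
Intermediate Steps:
k = 550524677/324657707 (k = (-16137 - 14959)*(-1/14809) - 17718*1/43846 = -31096*(-1/14809) - 8859/21923 = 31096/14809 - 8859/21923 = 550524677/324657707 ≈ 1.6957)
o = -6521/2 (o = -5 + (⅛)*(-26044) = -5 - 6511/2 = -6521/2 ≈ -3260.5)
1/(k + o) = 1/(550524677/324657707 - 6521/2) = 1/(-2115991857993/649315414) = -649315414/2115991857993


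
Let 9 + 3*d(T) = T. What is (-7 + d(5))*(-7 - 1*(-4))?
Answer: 25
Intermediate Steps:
d(T) = -3 + T/3
(-7 + d(5))*(-7 - 1*(-4)) = (-7 + (-3 + (1/3)*5))*(-7 - 1*(-4)) = (-7 + (-3 + 5/3))*(-7 + 4) = (-7 - 4/3)*(-3) = -25/3*(-3) = 25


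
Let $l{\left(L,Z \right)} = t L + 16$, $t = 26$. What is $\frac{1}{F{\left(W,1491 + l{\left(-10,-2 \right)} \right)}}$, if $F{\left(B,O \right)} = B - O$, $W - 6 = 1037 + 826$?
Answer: $\frac{1}{622} \approx 0.0016077$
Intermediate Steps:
$l{\left(L,Z \right)} = 16 + 26 L$ ($l{\left(L,Z \right)} = 26 L + 16 = 16 + 26 L$)
$W = 1869$ ($W = 6 + \left(1037 + 826\right) = 6 + 1863 = 1869$)
$\frac{1}{F{\left(W,1491 + l{\left(-10,-2 \right)} \right)}} = \frac{1}{1869 - \left(1491 + \left(16 + 26 \left(-10\right)\right)\right)} = \frac{1}{1869 - \left(1491 + \left(16 - 260\right)\right)} = \frac{1}{1869 - \left(1491 - 244\right)} = \frac{1}{1869 - 1247} = \frac{1}{622}$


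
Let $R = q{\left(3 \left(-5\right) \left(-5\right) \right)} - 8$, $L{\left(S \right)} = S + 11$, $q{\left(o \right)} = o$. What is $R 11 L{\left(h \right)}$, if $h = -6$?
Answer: $3685$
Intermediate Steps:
$L{\left(S \right)} = 11 + S$
$R = 67$ ($R = 3 \left(-5\right) \left(-5\right) - 8 = \left(-15\right) \left(-5\right) - 8 = 75 - 8 = 67$)
$R 11 L{\left(h \right)} = 67 \cdot 11 \left(11 - 6\right) = 737 \cdot 5 = 3685$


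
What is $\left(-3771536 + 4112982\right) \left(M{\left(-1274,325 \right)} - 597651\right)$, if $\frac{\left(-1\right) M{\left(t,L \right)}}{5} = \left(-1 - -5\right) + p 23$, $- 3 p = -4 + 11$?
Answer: $- \frac{611942252768}{3} \approx -2.0398 \cdot 10^{11}$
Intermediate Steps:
$p = - \frac{7}{3}$ ($p = - \frac{-4 + 11}{3} = \left(- \frac{1}{3}\right) 7 = - \frac{7}{3} \approx -2.3333$)
$M{\left(t,L \right)} = \frac{745}{3}$ ($M{\left(t,L \right)} = - 5 \left(\left(-1 - -5\right) - \frac{161}{3}\right) = - 5 \left(\left(-1 + 5\right) - \frac{161}{3}\right) = - 5 \left(4 - \frac{161}{3}\right) = \left(-5\right) \left(- \frac{149}{3}\right) = \frac{745}{3}$)
$\left(-3771536 + 4112982\right) \left(M{\left(-1274,325 \right)} - 597651\right) = \left(-3771536 + 4112982\right) \left(\frac{745}{3} - 597651\right) = 341446 \left(- \frac{1792208}{3}\right) = - \frac{611942252768}{3}$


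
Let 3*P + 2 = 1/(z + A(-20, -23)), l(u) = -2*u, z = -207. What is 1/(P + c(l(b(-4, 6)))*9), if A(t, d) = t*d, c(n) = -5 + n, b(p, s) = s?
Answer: -759/116632 ≈ -0.0065077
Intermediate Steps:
A(t, d) = d*t
P = -505/759 (P = -⅔ + 1/(3*(-207 - 23*(-20))) = -⅔ + 1/(3*(-207 + 460)) = -⅔ + (⅓)/253 = -⅔ + (⅓)*(1/253) = -⅔ + 1/759 = -505/759 ≈ -0.66535)
1/(P + c(l(b(-4, 6)))*9) = 1/(-505/759 + (-5 - 2*6)*9) = 1/(-505/759 + (-5 - 12)*9) = 1/(-505/759 - 17*9) = 1/(-505/759 - 153) = 1/(-116632/759) = -759/116632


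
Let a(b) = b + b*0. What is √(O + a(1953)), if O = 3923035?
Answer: 2*√981247 ≈ 1981.2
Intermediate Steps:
a(b) = b (a(b) = b + 0 = b)
√(O + a(1953)) = √(3923035 + 1953) = √3924988 = 2*√981247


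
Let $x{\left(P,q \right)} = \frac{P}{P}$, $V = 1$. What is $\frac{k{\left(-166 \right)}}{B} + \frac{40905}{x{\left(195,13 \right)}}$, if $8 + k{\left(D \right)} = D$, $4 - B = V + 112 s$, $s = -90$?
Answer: $\frac{137481647}{3361} \approx 40905.0$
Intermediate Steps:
$B = 10083$ ($B = 4 - \left(1 + 112 \left(-90\right)\right) = 4 - \left(1 - 10080\right) = 4 - -10079 = 4 + 10079 = 10083$)
$x{\left(P,q \right)} = 1$
$k{\left(D \right)} = -8 + D$
$\frac{k{\left(-166 \right)}}{B} + \frac{40905}{x{\left(195,13 \right)}} = \frac{-8 - 166}{10083} + \frac{40905}{1} = \left(-174\right) \frac{1}{10083} + 40905 \cdot 1 = - \frac{58}{3361} + 40905 = \frac{137481647}{3361}$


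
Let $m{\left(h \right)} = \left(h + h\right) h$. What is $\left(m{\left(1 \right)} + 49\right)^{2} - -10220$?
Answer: $12821$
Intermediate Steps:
$m{\left(h \right)} = 2 h^{2}$ ($m{\left(h \right)} = 2 h h = 2 h^{2}$)
$\left(m{\left(1 \right)} + 49\right)^{2} - -10220 = \left(2 \cdot 1^{2} + 49\right)^{2} - -10220 = \left(2 \cdot 1 + 49\right)^{2} + 10220 = \left(2 + 49\right)^{2} + 10220 = 51^{2} + 10220 = 2601 + 10220 = 12821$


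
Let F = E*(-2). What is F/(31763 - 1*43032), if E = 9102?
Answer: 18204/11269 ≈ 1.6154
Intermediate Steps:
F = -18204 (F = 9102*(-2) = -18204)
F/(31763 - 1*43032) = -18204/(31763 - 1*43032) = -18204/(31763 - 43032) = -18204/(-11269) = -18204*(-1/11269) = 18204/11269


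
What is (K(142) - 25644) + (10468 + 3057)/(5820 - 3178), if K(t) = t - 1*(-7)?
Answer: -67344265/2642 ≈ -25490.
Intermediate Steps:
K(t) = 7 + t (K(t) = t + 7 = 7 + t)
(K(142) - 25644) + (10468 + 3057)/(5820 - 3178) = ((7 + 142) - 25644) + (10468 + 3057)/(5820 - 3178) = (149 - 25644) + 13525/2642 = -25495 + 13525*(1/2642) = -25495 + 13525/2642 = -67344265/2642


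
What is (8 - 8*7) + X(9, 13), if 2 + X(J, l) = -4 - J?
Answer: -63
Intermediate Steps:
X(J, l) = -6 - J (X(J, l) = -2 + (-4 - J) = -6 - J)
(8 - 8*7) + X(9, 13) = (8 - 8*7) + (-6 - 1*9) = (8 - 56) + (-6 - 9) = -48 - 15 = -63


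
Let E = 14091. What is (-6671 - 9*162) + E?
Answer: 5962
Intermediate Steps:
(-6671 - 9*162) + E = (-6671 - 9*162) + 14091 = (-6671 - 1458) + 14091 = -8129 + 14091 = 5962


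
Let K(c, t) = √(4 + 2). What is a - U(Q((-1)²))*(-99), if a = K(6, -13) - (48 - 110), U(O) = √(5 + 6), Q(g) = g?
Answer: 62 + √6 + 99*√11 ≈ 392.80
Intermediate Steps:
K(c, t) = √6
U(O) = √11
a = 62 + √6 (a = √6 - (48 - 110) = √6 - 1*(-62) = √6 + 62 = 62 + √6 ≈ 64.449)
a - U(Q((-1)²))*(-99) = (62 + √6) - √11*(-99) = (62 + √6) - (-99)*√11 = (62 + √6) + 99*√11 = 62 + √6 + 99*√11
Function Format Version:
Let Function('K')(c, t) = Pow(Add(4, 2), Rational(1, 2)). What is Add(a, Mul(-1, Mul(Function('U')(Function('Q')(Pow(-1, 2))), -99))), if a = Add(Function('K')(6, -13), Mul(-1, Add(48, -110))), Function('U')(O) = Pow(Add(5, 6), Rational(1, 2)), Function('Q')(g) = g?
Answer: Add(62, Pow(6, Rational(1, 2)), Mul(99, Pow(11, Rational(1, 2)))) ≈ 392.80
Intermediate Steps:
Function('K')(c, t) = Pow(6, Rational(1, 2))
Function('U')(O) = Pow(11, Rational(1, 2))
a = Add(62, Pow(6, Rational(1, 2))) (a = Add(Pow(6, Rational(1, 2)), Mul(-1, Add(48, -110))) = Add(Pow(6, Rational(1, 2)), Mul(-1, -62)) = Add(Pow(6, Rational(1, 2)), 62) = Add(62, Pow(6, Rational(1, 2))) ≈ 64.449)
Add(a, Mul(-1, Mul(Function('U')(Function('Q')(Pow(-1, 2))), -99))) = Add(Add(62, Pow(6, Rational(1, 2))), Mul(-1, Mul(Pow(11, Rational(1, 2)), -99))) = Add(Add(62, Pow(6, Rational(1, 2))), Mul(-1, Mul(-99, Pow(11, Rational(1, 2))))) = Add(Add(62, Pow(6, Rational(1, 2))), Mul(99, Pow(11, Rational(1, 2)))) = Add(62, Pow(6, Rational(1, 2)), Mul(99, Pow(11, Rational(1, 2))))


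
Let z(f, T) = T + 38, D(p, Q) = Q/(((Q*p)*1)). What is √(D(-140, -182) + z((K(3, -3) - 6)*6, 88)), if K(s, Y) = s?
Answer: √617365/70 ≈ 11.225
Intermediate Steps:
D(p, Q) = 1/p (D(p, Q) = Q/((Q*p)) = Q*(1/(Q*p)) = 1/p)
z(f, T) = 38 + T
√(D(-140, -182) + z((K(3, -3) - 6)*6, 88)) = √(1/(-140) + (38 + 88)) = √(-1/140 + 126) = √(17639/140) = √617365/70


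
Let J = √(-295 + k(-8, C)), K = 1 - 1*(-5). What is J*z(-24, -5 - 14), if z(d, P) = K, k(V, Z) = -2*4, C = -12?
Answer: 6*I*√303 ≈ 104.44*I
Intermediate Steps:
k(V, Z) = -8
K = 6 (K = 1 + 5 = 6)
J = I*√303 (J = √(-295 - 8) = √(-303) = I*√303 ≈ 17.407*I)
z(d, P) = 6
J*z(-24, -5 - 14) = (I*√303)*6 = 6*I*√303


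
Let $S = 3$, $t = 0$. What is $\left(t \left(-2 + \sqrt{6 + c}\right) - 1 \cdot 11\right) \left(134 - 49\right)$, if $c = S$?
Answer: $-935$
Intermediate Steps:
$c = 3$
$\left(t \left(-2 + \sqrt{6 + c}\right) - 1 \cdot 11\right) \left(134 - 49\right) = \left(0 \left(-2 + \sqrt{6 + 3}\right) - 1 \cdot 11\right) \left(134 - 49\right) = \left(0 \left(-2 + \sqrt{9}\right) - 11\right) 85 = \left(0 \left(-2 + 3\right) - 11\right) 85 = \left(0 \cdot 1 - 11\right) 85 = \left(0 - 11\right) 85 = \left(-11\right) 85 = -935$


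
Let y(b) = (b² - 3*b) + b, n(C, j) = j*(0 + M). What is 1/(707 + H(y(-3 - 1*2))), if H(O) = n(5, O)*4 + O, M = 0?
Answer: 1/742 ≈ 0.0013477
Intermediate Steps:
n(C, j) = 0 (n(C, j) = j*(0 + 0) = j*0 = 0)
y(b) = b² - 2*b
H(O) = O (H(O) = 0*4 + O = 0 + O = O)
1/(707 + H(y(-3 - 1*2))) = 1/(707 + (-3 - 1*2)*(-2 + (-3 - 1*2))) = 1/(707 + (-3 - 2)*(-2 + (-3 - 2))) = 1/(707 - 5*(-2 - 5)) = 1/(707 - 5*(-7)) = 1/(707 + 35) = 1/742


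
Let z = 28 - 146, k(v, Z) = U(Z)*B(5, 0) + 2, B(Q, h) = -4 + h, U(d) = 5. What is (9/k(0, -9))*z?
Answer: 59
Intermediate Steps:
k(v, Z) = -18 (k(v, Z) = 5*(-4 + 0) + 2 = 5*(-4) + 2 = -20 + 2 = -18)
z = -118
(9/k(0, -9))*z = (9/(-18))*(-118) = (9*(-1/18))*(-118) = -½*(-118) = 59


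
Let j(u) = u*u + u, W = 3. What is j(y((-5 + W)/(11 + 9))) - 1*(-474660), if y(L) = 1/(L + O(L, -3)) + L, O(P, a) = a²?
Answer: 375978195911/792100 ≈ 4.7466e+5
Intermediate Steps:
y(L) = L + 1/(9 + L) (y(L) = 1/(L + (-3)²) + L = 1/(L + 9) + L = 1/(9 + L) + L = L + 1/(9 + L))
j(u) = u + u² (j(u) = u² + u = u + u²)
j(y((-5 + W)/(11 + 9))) - 1*(-474660) = ((1 + ((-5 + 3)/(11 + 9))² + 9*((-5 + 3)/(11 + 9)))/(9 + (-5 + 3)/(11 + 9)))*(1 + (1 + ((-5 + 3)/(11 + 9))² + 9*((-5 + 3)/(11 + 9)))/(9 + (-5 + 3)/(11 + 9))) - 1*(-474660) = ((1 + (-2/20)² + 9*(-2/20))/(9 - 2/20))*(1 + (1 + (-2/20)² + 9*(-2/20))/(9 - 2/20)) + 474660 = ((1 + (-2*1/20)² + 9*(-2*1/20))/(9 - 2*1/20))*(1 + (1 + (-2*1/20)² + 9*(-2*1/20))/(9 - 2*1/20)) + 474660 = ((1 + (-⅒)² + 9*(-⅒))/(9 - ⅒))*(1 + (1 + (-⅒)² + 9*(-⅒))/(9 - ⅒)) + 474660 = ((1 + 1/100 - 9/10)/(89/10))*(1 + (1 + 1/100 - 9/10)/(89/10)) + 474660 = ((10/89)*(11/100))*(1 + (10/89)*(11/100)) + 474660 = 11*(1 + 11/890)/890 + 474660 = (11/890)*(901/890) + 474660 = 9911/792100 + 474660 = 375978195911/792100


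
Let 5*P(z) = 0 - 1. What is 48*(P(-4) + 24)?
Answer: 5712/5 ≈ 1142.4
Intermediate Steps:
P(z) = -1/5 (P(z) = (0 - 1)/5 = (1/5)*(-1) = -1/5)
48*(P(-4) + 24) = 48*(-1/5 + 24) = 48*(119/5) = 5712/5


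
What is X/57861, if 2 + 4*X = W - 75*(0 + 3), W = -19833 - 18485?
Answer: -38545/231444 ≈ -0.16654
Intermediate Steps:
W = -38318
X = -38545/4 (X = -½ + (-38318 - 75*(0 + 3))/4 = -½ + (-38318 - 75*3)/4 = -½ + (-38318 - 225)/4 = -½ + (¼)*(-38543) = -½ - 38543/4 = -38545/4 ≈ -9636.3)
X/57861 = -38545/4/57861 = -38545/4*1/57861 = -38545/231444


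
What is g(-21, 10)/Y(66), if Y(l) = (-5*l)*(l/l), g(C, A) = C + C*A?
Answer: 7/10 ≈ 0.70000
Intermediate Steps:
g(C, A) = C + A*C
Y(l) = -5*l (Y(l) = -5*l*1 = -5*l)
g(-21, 10)/Y(66) = (-21*(1 + 10))/((-5*66)) = -21*11/(-330) = -231*(-1/330) = 7/10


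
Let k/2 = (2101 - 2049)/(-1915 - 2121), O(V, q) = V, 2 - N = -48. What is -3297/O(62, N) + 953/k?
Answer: -14925874/403 ≈ -37037.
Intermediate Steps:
N = 50 (N = 2 - 1*(-48) = 2 + 48 = 50)
k = -26/1009 (k = 2*((2101 - 2049)/(-1915 - 2121)) = 2*(52/(-4036)) = 2*(52*(-1/4036)) = 2*(-13/1009) = -26/1009 ≈ -0.025768)
-3297/O(62, N) + 953/k = -3297/62 + 953/(-26/1009) = -3297*1/62 + 953*(-1009/26) = -3297/62 - 961577/26 = -14925874/403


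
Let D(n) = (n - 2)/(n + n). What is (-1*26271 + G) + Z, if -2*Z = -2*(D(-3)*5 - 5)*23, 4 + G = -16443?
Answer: -256423/6 ≈ -42737.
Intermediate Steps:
D(n) = (-2 + n)/(2*n) (D(n) = (-2 + n)/((2*n)) = (-2 + n)*(1/(2*n)) = (-2 + n)/(2*n))
G = -16447 (G = -4 - 16443 = -16447)
Z = -115/6 (Z = -(-2*(((½)*(-2 - 3)/(-3))*5 - 5))*23/2 = -(-2*(((½)*(-⅓)*(-5))*5 - 5))*23/2 = -(-2*((⅚)*5 - 5))*23/2 = -(-2*(25/6 - 5))*23/2 = -(-2*(-⅚))*23/2 = -5*23/6 = -½*115/3 = -115/6 ≈ -19.167)
(-1*26271 + G) + Z = (-1*26271 - 16447) - 115/6 = (-26271 - 16447) - 115/6 = -42718 - 115/6 = -256423/6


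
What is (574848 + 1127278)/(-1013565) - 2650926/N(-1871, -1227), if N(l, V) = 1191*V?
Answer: 7387854304/54858529915 ≈ 0.13467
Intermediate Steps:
(574848 + 1127278)/(-1013565) - 2650926/N(-1871, -1227) = (574848 + 1127278)/(-1013565) - 2650926/(1191*(-1227)) = 1702126*(-1/1013565) - 2650926/(-1461357) = -1702126/1013565 - 2650926*(-1/1461357) = -1702126/1013565 + 883642/487119 = 7387854304/54858529915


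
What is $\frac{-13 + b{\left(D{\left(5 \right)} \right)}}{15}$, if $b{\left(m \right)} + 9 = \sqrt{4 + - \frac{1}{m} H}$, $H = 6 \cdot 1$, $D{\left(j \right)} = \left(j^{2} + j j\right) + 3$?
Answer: $- \frac{22}{15} + \frac{\sqrt{10918}}{795} \approx -1.3352$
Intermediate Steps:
$D{\left(j \right)} = 3 + 2 j^{2}$ ($D{\left(j \right)} = \left(j^{2} + j^{2}\right) + 3 = 2 j^{2} + 3 = 3 + 2 j^{2}$)
$H = 6$
$b{\left(m \right)} = -9 + \sqrt{4 - \frac{6}{m}}$ ($b{\left(m \right)} = -9 + \sqrt{4 + - \frac{1}{m} 6} = -9 + \sqrt{4 - \frac{6}{m}}$)
$\frac{-13 + b{\left(D{\left(5 \right)} \right)}}{15} = \frac{-13 - \left(9 - \sqrt{4 - \frac{6}{3 + 2 \cdot 5^{2}}}\right)}{15} = \left(-13 - \left(9 - \sqrt{4 - \frac{6}{3 + 2 \cdot 25}}\right)\right) \frac{1}{15} = \left(-13 - \left(9 - \sqrt{4 - \frac{6}{3 + 50}}\right)\right) \frac{1}{15} = \left(-13 - \left(9 - \sqrt{4 - \frac{6}{53}}\right)\right) \frac{1}{15} = \left(-13 - \left(9 - \sqrt{\frac{206}{53}}\right)\right) \frac{1}{15} = \left(-13 - \left(9 - \frac{\sqrt{10918}}{53}\right)\right) \frac{1}{15} = \left(-22 + \frac{\sqrt{10918}}{53}\right) \frac{1}{15} = - \frac{22}{15} + \frac{\sqrt{10918}}{795}$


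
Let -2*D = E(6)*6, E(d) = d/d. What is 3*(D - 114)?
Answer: -351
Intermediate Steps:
E(d) = 1
D = -3 (D = -6/2 = -½*6 = -3)
3*(D - 114) = 3*(-3 - 114) = 3*(-117) = -351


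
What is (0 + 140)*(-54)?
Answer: -7560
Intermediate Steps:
(0 + 140)*(-54) = 140*(-54) = -7560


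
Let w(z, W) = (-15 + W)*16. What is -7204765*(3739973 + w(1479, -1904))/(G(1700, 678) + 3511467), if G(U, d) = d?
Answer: -1781627431119/234143 ≈ -7.6091e+6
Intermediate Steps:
w(z, W) = -240 + 16*W
-7204765*(3739973 + w(1479, -1904))/(G(1700, 678) + 3511467) = -7204765*(3739973 + (-240 + 16*(-1904)))/(678 + 3511467) = -7204765/(3512145/(3739973 + (-240 - 30464))) = -7204765/(3512145/(3739973 - 30704)) = -7204765/(3512145/3709269) = -7204765/(3512145*(1/3709269)) = -7204765/1170715/1236423 = -7204765*1236423/1170715 = -1781627431119/234143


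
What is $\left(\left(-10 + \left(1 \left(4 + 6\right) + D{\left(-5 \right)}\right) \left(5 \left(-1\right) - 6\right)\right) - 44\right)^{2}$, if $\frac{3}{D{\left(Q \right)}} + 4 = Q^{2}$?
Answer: $\frac{1343281}{49} \approx 27414.0$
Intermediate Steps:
$D{\left(Q \right)} = \frac{3}{-4 + Q^{2}}$
$\left(\left(-10 + \left(1 \left(4 + 6\right) + D{\left(-5 \right)}\right) \left(5 \left(-1\right) - 6\right)\right) - 44\right)^{2} = \left(\left(-10 + \left(1 \left(4 + 6\right) + \frac{3}{-4 + \left(-5\right)^{2}}\right) \left(5 \left(-1\right) - 6\right)\right) - 44\right)^{2} = \left(\left(-10 + \left(1 \cdot 10 + \frac{3}{-4 + 25}\right) \left(-5 - 6\right)\right) - 44\right)^{2} = \left(\left(-10 + \left(10 + \frac{3}{21}\right) \left(-11\right)\right) - 44\right)^{2} = \left(\left(-10 + \left(10 + 3 \cdot \frac{1}{21}\right) \left(-11\right)\right) - 44\right)^{2} = \left(\left(-10 + \left(10 + \frac{1}{7}\right) \left(-11\right)\right) - 44\right)^{2} = \left(\left(-10 + \frac{71}{7} \left(-11\right)\right) - 44\right)^{2} = \left(\left(-10 - \frac{781}{7}\right) - 44\right)^{2} = \left(- \frac{851}{7} - 44\right)^{2} = \left(- \frac{1159}{7}\right)^{2} = \frac{1343281}{49}$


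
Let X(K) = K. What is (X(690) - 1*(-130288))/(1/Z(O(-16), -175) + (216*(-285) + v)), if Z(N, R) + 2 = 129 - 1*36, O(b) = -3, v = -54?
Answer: -11918998/5606873 ≈ -2.1258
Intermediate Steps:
Z(N, R) = 91 (Z(N, R) = -2 + (129 - 1*36) = -2 + (129 - 36) = -2 + 93 = 91)
(X(690) - 1*(-130288))/(1/Z(O(-16), -175) + (216*(-285) + v)) = (690 - 1*(-130288))/(1/91 + (216*(-285) - 54)) = (690 + 130288)/(1/91 + (-61560 - 54)) = 130978/(1/91 - 61614) = 130978/(-5606873/91) = 130978*(-91/5606873) = -11918998/5606873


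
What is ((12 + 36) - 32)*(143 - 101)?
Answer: 672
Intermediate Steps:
((12 + 36) - 32)*(143 - 101) = (48 - 32)*42 = 16*42 = 672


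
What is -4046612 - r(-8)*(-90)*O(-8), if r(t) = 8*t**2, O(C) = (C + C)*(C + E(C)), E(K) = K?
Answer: 7749868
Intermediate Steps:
O(C) = 4*C**2 (O(C) = (C + C)*(C + C) = (2*C)*(2*C) = 4*C**2)
-4046612 - r(-8)*(-90)*O(-8) = -4046612 - (8*(-8)**2)*(-90)*4*(-8)**2 = -4046612 - (8*64)*(-90)*4*64 = -4046612 - 512*(-90)*256 = -4046612 - (-46080)*256 = -4046612 - 1*(-11796480) = -4046612 + 11796480 = 7749868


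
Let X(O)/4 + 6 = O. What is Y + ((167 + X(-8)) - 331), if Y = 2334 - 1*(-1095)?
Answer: 3209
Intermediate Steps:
X(O) = -24 + 4*O
Y = 3429 (Y = 2334 + 1095 = 3429)
Y + ((167 + X(-8)) - 331) = 3429 + ((167 + (-24 + 4*(-8))) - 331) = 3429 + ((167 + (-24 - 32)) - 331) = 3429 + ((167 - 56) - 331) = 3429 + (111 - 331) = 3429 - 220 = 3209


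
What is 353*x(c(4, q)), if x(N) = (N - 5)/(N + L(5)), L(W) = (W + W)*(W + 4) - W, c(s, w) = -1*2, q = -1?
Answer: -2471/83 ≈ -29.771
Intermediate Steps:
c(s, w) = -2
L(W) = -W + 2*W*(4 + W) (L(W) = (2*W)*(4 + W) - W = 2*W*(4 + W) - W = -W + 2*W*(4 + W))
x(N) = (-5 + N)/(85 + N) (x(N) = (N - 5)/(N + 5*(7 + 2*5)) = (-5 + N)/(N + 5*(7 + 10)) = (-5 + N)/(N + 5*17) = (-5 + N)/(N + 85) = (-5 + N)/(85 + N))
353*x(c(4, q)) = 353*((-5 - 2)/(85 - 2)) = 353*(-7/83) = -2471/83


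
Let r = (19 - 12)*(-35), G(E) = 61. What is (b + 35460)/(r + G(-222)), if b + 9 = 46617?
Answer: -20517/46 ≈ -446.02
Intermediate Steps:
b = 46608 (b = -9 + 46617 = 46608)
r = -245 (r = 7*(-35) = -245)
(b + 35460)/(r + G(-222)) = (46608 + 35460)/(-245 + 61) = 82068/(-184) = 82068*(-1/184) = -20517/46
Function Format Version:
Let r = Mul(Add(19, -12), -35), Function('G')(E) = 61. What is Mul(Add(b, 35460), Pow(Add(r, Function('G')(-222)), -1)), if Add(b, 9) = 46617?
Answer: Rational(-20517, 46) ≈ -446.02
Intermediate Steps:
b = 46608 (b = Add(-9, 46617) = 46608)
r = -245 (r = Mul(7, -35) = -245)
Mul(Add(b, 35460), Pow(Add(r, Function('G')(-222)), -1)) = Mul(Add(46608, 35460), Pow(Add(-245, 61), -1)) = Mul(82068, Pow(-184, -1)) = Mul(82068, Rational(-1, 184)) = Rational(-20517, 46)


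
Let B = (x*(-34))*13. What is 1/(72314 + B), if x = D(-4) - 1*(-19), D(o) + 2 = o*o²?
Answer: 1/93088 ≈ 1.0743e-5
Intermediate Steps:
D(o) = -2 + o³ (D(o) = -2 + o*o² = -2 + o³)
x = -47 (x = (-2 + (-4)³) - 1*(-19) = (-2 - 64) + 19 = -66 + 19 = -47)
B = 20774 (B = -47*(-34)*13 = 1598*13 = 20774)
1/(72314 + B) = 1/(72314 + 20774) = 1/93088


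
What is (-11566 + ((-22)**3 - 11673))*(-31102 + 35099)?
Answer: -135446339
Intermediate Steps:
(-11566 + ((-22)**3 - 11673))*(-31102 + 35099) = (-11566 + (-10648 - 11673))*3997 = (-11566 - 22321)*3997 = -33887*3997 = -135446339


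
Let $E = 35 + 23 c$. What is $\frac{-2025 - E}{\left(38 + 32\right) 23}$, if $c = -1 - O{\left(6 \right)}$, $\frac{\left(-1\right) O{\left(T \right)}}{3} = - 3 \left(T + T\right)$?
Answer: $\frac{447}{1610} \approx 0.27764$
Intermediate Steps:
$O{\left(T \right)} = 18 T$ ($O{\left(T \right)} = - 3 \left(- 3 \left(T + T\right)\right) = - 3 \left(- 3 \cdot 2 T\right) = - 3 \left(- 6 T\right) = 18 T$)
$c = -109$ ($c = -1 - 18 \cdot 6 = -1 - 108 = -109$)
$E = -2472$ ($E = 35 + 23 \left(-109\right) = 35 - 2507 = -2472$)
$\frac{-2025 - E}{\left(38 + 32\right) 23} = \frac{-2025 - -2472}{\left(38 + 32\right) 23} = \frac{-2025 + 2472}{70 \cdot 23} = \frac{447}{1610}$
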